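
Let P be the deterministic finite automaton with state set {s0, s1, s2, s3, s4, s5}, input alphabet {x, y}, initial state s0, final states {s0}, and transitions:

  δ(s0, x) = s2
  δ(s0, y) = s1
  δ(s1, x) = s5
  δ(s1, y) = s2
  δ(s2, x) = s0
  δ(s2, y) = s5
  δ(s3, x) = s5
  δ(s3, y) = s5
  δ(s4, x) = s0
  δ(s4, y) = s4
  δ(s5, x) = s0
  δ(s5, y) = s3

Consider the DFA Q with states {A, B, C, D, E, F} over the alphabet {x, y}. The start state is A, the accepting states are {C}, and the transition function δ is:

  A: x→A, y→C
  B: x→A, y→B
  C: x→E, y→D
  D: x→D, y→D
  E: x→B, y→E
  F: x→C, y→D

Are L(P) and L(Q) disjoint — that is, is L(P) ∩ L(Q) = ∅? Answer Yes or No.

Exploring the product automaton P × Q from the start pair (s0, A), following both machines on each input symbol, reaches 21 state pairs: (s0, A), (s2, A), (s1, C), (s5, C), (s5, E), (s2, D), (s0, E), (s3, D), (s0, B), (s3, E), (s0, D), (s5, D), (s2, B), (s1, E), (s1, B), (s5, B), (s1, D), (s2, E), (s5, A), (s3, B), (s3, C).
P accepts in {s0} and Q accepts in {C}; no reachable pair has both components accepting, so no string drives both machines to acceptance simultaneously and L(P) ∩ L(Q) = ∅.
So no string is accepted by both, and the intersection is empty.

Yes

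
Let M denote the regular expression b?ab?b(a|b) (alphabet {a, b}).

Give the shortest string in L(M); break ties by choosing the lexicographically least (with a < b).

aba

By inspection of the expression, no string of length less than 3 matches, and aba is the lexicographically first match of length 3.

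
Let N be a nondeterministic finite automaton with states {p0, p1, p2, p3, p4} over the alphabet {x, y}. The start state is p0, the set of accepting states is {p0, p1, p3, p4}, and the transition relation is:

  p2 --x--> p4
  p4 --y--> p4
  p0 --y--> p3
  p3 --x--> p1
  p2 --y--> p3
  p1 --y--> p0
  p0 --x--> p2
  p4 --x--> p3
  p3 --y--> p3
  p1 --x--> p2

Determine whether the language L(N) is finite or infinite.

State p0 is reachable from the start and can reach an accepting state, and it lies on the cycle p0 → p2 → p3 → p1 → p0.
Traversing that cycle any number of times yields accepted strings of unbounded length, so the language is infinite.

infinite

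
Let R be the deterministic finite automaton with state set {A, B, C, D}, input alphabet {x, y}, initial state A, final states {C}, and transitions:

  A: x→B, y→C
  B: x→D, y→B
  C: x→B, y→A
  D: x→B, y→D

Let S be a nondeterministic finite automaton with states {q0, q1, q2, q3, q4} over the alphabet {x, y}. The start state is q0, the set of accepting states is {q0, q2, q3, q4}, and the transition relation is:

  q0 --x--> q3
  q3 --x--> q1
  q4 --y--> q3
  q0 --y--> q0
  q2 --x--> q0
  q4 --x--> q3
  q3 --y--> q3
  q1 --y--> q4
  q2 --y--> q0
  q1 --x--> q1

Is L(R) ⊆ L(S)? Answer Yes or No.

Exploring the product automaton R × S from the start pair (A, q0), following both machines on each input symbol, reaches 8 state pairs: (A, q0), (B, q3), (C, q0), (D, q1), (B, q1), (D, q4), (B, q4), (D, q3).
R accepts in {C} and S accepts in {q0, q2, q3, q4}. The reachable pairs whose R-component is accepting are (C, q0); in each of them the S-component is accepting too, so the product for L(R) \ L(S) (R-component accepting, S-component rejecting) has no reachable accepting pair and the difference is empty.
Hence every string in L(R) is also in L(S).

Yes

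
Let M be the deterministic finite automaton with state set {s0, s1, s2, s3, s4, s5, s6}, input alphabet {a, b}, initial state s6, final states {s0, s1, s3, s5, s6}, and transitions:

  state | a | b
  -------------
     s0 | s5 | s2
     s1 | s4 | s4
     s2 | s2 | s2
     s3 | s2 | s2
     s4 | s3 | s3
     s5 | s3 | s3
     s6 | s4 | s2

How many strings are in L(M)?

3

The useful subgraph on states {s3, s4, s6} is acyclic, so L(M) is finite; the longest accepting path visits 3 useful states, giving maximum string length 2.
Counting accepting paths from s6 by length: 1 of length 0, 2 of length 2. Total 3.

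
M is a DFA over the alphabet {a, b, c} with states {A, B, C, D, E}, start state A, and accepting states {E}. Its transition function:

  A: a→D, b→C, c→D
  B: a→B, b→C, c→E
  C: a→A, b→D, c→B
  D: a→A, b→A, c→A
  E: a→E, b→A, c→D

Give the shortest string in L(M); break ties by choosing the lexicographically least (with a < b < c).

A breadth-first search from A reaches an accepting state first via the path A → C → B → E on input bcc.
No string of length < 3 is accepted (BFS exhausts all shorter strings without reaching an accepting state), and bcc is the lexicographically least accepting string of length 3.

bcc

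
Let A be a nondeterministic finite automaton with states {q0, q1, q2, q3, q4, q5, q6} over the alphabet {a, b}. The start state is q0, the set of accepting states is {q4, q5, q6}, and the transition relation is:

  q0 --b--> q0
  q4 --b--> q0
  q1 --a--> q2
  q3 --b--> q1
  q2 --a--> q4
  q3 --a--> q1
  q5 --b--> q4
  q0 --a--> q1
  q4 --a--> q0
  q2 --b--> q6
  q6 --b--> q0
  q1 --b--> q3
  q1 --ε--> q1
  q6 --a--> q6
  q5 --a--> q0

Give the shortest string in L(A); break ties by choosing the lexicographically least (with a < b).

A breadth-first search from q0 reaches an accepting state first via the path q0 → q1 → q2 → q4 on input aaa.
No string of length < 3 is accepted (BFS exhausts all shorter strings without reaching an accepting state), and aaa is the lexicographically least accepting string of length 3.

aaa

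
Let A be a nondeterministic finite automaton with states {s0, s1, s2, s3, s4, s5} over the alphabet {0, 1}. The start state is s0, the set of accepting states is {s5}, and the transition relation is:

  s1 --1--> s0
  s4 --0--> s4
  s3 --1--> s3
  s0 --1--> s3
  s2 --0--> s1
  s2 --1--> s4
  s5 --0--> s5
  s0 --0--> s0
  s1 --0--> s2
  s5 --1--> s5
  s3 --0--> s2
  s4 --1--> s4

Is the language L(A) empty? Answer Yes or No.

Yes

The states reachable from the start state are {s0, s1, s2, s3, s4}.
None of the accepting states {s5} is reachable, so no string is accepted and L(A) = ∅.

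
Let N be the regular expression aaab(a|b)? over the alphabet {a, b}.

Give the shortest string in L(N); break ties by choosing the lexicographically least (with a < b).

aaab

By inspection of the expression, no string of length less than 4 matches, and aaab is the lexicographically first match of length 4.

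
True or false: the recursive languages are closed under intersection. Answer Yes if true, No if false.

Yes

Run both deciders on the input and accept iff both accept; the combined machine always halts.
So the recursive languages are closed under intersection.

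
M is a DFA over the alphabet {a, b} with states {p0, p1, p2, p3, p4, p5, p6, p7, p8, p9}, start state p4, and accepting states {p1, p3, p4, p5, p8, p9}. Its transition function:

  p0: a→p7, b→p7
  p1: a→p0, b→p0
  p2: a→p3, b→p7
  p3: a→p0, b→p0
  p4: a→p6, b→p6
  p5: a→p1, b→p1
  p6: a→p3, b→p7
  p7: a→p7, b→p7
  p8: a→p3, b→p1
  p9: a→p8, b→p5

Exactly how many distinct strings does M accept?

3

The useful subgraph on states {p3, p4, p6} is acyclic, so L(M) is finite; the longest accepting path visits 3 useful states, giving maximum string length 2.
Counting accepting paths from p4 by length: 1 of length 0, 2 of length 2. Total 3.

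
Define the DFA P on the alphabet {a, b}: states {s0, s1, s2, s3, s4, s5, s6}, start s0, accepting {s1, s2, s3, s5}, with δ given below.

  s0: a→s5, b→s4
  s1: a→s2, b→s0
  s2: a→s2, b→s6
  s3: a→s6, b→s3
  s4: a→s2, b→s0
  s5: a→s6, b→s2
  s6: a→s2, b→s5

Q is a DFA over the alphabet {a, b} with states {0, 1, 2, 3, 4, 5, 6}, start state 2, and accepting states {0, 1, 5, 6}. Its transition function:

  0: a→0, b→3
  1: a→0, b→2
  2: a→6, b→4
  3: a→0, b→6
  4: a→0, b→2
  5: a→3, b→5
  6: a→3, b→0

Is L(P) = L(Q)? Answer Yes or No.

Yes

Exploring the product automaton P × Q from the start pair (s0, 2), following both machines on each input symbol, reaches 5 state pairs: (s0, 2), (s5, 6), (s4, 4), (s6, 3), (s2, 0).
P accepts in {s1, s2, s3, s5} and Q accepts in {0, 1, 5, 6}. In every reachable pair the two components are either both accepting — (s5, 6), (s2, 0) — or both non-accepting, so no string is accepted by exactly one of the machines: L(P) \ L(Q) and L(Q) \ L(P) are both empty.
Hence every string is accepted by P iff it is accepted by Q, and the two languages coincide.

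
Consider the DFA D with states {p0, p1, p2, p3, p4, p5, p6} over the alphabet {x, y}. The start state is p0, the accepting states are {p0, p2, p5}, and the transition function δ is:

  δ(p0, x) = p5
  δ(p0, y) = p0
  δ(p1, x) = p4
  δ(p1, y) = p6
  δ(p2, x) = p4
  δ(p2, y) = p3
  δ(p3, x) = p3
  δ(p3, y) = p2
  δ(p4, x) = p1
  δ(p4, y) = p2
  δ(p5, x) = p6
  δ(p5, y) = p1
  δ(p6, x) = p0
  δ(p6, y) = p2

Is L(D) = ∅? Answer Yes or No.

No

The empty string ε is accepted: the run p0 ends in the accepting state p0.
Since at least one string is accepted, L(D) is not empty.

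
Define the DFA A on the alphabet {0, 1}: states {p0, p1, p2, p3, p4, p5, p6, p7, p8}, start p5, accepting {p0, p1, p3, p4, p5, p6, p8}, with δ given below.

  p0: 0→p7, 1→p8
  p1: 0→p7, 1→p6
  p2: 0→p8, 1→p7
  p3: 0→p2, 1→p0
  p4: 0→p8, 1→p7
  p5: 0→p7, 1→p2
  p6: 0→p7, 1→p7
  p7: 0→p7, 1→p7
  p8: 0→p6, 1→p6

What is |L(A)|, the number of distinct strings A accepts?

4

The useful subgraph on states {p2, p5, p6, p8} is acyclic, so L(A) is finite; the longest accepting path visits 4 useful states, giving maximum string length 3.
Counting accepting paths from p5 by length: 1 of length 0, 1 of length 2, 2 of length 3. Total 4.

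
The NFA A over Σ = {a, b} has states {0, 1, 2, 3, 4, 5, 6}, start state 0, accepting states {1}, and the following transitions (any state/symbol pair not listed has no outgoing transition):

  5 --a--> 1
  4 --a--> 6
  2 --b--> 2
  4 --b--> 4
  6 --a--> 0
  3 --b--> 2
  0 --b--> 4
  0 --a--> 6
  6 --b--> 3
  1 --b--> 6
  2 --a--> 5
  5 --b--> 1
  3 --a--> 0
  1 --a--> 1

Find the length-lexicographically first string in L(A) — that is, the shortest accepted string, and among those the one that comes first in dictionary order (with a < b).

abbaa

A breadth-first search from 0 reaches an accepting state first via the path 0 → 6 → 3 → 2 → 5 → 1 on input abbaa.
No string of length < 5 is accepted (BFS exhausts all shorter strings without reaching an accepting state), and abbaa is the lexicographically least accepting string of length 5.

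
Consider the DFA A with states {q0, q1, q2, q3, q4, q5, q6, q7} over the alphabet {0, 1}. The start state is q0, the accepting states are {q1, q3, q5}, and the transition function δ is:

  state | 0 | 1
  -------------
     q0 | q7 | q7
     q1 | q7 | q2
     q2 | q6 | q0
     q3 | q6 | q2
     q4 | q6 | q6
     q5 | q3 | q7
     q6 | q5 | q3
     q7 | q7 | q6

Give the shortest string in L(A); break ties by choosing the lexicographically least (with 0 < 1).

A breadth-first search from q0 reaches an accepting state first via the path q0 → q7 → q6 → q5 on input 010.
No string of length < 3 is accepted (BFS exhausts all shorter strings without reaching an accepting state), and 010 is the lexicographically least accepting string of length 3.

010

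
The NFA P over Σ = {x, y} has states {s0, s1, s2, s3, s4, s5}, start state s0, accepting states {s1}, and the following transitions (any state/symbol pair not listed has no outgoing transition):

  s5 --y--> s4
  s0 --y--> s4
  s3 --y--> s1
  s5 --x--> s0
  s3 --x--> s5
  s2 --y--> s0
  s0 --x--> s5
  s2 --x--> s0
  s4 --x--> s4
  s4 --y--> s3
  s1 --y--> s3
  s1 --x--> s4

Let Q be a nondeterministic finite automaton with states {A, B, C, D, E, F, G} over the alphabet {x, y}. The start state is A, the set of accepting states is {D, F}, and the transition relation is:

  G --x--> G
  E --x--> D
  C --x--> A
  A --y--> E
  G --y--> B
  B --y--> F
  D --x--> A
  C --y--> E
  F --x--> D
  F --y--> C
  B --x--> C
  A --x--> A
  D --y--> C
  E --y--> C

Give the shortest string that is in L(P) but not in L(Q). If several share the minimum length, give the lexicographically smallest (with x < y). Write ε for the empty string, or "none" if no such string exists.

yyy

The string yyy is accepted by P but not by Q.
No shorter string lies in the difference, and yyy is the lexicographically first length-3 string in L(P) \ L(Q).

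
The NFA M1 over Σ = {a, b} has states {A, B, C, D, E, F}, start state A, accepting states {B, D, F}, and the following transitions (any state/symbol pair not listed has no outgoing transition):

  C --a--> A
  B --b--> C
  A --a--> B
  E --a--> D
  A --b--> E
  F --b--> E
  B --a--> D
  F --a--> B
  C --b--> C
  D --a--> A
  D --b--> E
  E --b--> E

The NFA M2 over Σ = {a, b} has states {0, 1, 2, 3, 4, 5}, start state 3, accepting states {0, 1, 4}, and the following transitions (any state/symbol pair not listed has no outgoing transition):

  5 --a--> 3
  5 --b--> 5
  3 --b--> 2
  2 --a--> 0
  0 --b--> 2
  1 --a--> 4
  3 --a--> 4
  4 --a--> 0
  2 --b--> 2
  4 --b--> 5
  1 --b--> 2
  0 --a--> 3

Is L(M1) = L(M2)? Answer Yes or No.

Yes

Exploring the product automaton M1 × M2 from the start pair (A, 3), following both machines on each input symbol, reaches 5 state pairs: (A, 3), (B, 4), (E, 2), (D, 0), (C, 5).
M1 accepts in {B, D, F} and M2 accepts in {0, 1, 4}. In every reachable pair the two components are either both accepting — (B, 4), (D, 0) — or both non-accepting, so no string is accepted by exactly one of the machines: L(M1) \ L(M2) and L(M2) \ L(M1) are both empty.
Hence every string is accepted by M1 iff it is accepted by M2, and the two languages coincide.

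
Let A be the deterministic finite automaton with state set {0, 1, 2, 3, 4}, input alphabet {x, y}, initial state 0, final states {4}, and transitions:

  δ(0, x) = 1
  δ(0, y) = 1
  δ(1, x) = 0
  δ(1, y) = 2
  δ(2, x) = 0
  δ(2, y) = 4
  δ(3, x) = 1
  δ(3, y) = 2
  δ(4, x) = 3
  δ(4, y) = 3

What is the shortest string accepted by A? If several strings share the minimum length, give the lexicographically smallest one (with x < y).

xyy

A breadth-first search from 0 reaches an accepting state first via the path 0 → 1 → 2 → 4 on input xyy.
No string of length < 3 is accepted (BFS exhausts all shorter strings without reaching an accepting state), and xyy is the lexicographically least accepting string of length 3.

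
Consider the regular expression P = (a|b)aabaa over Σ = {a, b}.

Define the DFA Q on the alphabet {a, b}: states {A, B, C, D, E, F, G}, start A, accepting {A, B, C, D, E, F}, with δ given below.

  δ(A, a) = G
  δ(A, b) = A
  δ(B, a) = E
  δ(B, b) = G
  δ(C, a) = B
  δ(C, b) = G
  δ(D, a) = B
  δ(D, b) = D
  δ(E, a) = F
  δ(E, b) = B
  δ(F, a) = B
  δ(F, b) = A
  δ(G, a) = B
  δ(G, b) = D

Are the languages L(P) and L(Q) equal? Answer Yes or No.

No

The empty string ε is accepted by Q but rejected by P.
So L(P) ≠ L(Q).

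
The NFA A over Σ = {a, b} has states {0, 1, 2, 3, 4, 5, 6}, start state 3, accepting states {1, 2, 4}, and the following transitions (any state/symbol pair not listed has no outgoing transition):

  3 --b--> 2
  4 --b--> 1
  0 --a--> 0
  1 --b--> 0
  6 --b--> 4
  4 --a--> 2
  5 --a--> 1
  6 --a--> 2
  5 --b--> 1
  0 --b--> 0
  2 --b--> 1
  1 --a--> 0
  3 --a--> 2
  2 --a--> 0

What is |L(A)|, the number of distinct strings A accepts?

4

The useful subgraph on states {1, 2, 3} is acyclic, so L(A) is finite; the longest accepting path visits 3 useful states, giving maximum string length 2.
Counting accepting paths from 3 by length: 2 of length 1, 2 of length 2. Total 4.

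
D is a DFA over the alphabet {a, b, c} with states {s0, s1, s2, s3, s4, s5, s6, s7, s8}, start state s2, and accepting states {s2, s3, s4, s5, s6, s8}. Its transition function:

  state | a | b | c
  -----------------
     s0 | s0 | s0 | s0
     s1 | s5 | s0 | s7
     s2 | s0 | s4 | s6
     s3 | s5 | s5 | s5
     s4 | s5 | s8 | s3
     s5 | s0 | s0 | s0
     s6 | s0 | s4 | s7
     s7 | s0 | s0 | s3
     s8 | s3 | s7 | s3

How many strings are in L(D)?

The useful subgraph on states {s2, s3, s4, s5, s6, s7, s8} is acyclic, so L(D) is finite; the longest accepting path visits 7 useful states, giving maximum string length 6.
Counting accepting paths from s2 by length: 1 of length 0, 2 of length 1, 4 of length 2, 9 of length 3, 15 of length 4, 10 of length 5, 3 of length 6. Total 44.

44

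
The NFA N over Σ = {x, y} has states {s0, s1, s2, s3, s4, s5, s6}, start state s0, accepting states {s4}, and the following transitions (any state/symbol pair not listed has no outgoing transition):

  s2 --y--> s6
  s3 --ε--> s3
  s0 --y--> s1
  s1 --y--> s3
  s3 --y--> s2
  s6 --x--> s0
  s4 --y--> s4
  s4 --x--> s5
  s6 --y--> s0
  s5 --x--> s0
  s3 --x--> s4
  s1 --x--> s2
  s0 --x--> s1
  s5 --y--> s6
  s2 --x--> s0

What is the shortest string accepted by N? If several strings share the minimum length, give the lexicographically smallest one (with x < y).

xyx

A breadth-first search from s0 reaches an accepting state first via the path s0 → s1 → s3 → s4 on input xyx.
No string of length < 3 is accepted (BFS exhausts all shorter strings without reaching an accepting state), and xyx is the lexicographically least accepting string of length 3.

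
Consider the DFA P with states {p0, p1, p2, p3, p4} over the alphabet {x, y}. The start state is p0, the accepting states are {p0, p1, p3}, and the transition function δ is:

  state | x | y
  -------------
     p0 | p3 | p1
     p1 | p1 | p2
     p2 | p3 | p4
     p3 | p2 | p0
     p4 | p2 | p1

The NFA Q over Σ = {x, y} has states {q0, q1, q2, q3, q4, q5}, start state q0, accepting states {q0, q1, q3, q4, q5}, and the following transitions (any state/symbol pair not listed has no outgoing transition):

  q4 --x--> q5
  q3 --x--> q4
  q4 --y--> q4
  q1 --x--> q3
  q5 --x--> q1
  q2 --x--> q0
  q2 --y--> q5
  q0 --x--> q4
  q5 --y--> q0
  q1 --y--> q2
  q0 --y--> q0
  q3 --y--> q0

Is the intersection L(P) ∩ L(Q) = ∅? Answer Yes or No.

No

The empty string ε is accepted by both P and Q.
Hence L(P) ∩ L(Q) ≠ ∅.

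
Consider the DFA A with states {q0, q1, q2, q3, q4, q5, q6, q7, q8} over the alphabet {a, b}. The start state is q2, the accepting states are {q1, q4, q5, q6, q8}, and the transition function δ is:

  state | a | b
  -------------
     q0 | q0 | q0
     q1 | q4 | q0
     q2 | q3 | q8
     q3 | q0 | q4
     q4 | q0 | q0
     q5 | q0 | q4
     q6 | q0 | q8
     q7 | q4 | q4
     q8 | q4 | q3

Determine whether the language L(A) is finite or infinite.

finite

The useful states (reachable from q2 and able to reach an accepting state) are {q2, q3, q4, q8}.
Restricted to these states the transition graph has no cycle, so every accepting path has bounded length and L is finite.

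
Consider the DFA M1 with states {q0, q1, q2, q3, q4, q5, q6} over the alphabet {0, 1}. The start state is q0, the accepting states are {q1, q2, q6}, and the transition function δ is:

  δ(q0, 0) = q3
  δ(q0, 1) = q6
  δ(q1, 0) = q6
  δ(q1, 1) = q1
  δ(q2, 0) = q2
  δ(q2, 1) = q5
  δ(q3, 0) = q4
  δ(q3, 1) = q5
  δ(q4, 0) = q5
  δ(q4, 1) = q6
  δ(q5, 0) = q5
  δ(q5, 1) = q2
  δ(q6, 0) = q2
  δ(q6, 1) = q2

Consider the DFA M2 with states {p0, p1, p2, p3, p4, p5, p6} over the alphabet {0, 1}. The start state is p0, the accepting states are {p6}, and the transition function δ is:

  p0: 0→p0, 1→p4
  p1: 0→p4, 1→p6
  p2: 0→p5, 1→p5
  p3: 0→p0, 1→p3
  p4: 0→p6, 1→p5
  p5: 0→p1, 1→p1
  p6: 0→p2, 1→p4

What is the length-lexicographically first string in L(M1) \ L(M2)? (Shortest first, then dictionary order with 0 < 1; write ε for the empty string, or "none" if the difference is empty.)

1

The string 1 is accepted by M1 but not by M2.
No shorter string lies in the difference, and 1 is the lexicographically first length-1 string in L(M1) \ L(M2).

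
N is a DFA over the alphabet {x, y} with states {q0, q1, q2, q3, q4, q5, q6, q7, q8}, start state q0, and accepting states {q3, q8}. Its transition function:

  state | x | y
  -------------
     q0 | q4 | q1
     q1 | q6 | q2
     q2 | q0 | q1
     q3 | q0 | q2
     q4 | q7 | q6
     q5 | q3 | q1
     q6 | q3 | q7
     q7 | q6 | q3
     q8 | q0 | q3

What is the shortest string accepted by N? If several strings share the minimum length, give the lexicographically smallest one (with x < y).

A breadth-first search from q0 reaches an accepting state first via the path q0 → q4 → q7 → q3 on input xxy.
No string of length < 3 is accepted (BFS exhausts all shorter strings without reaching an accepting state), and xxy is the lexicographically least accepting string of length 3.

xxy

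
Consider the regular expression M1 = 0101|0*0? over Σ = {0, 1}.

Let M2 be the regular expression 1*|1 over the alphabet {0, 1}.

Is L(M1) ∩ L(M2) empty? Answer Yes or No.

No

The empty string ε is accepted by both M1 and M2.
Hence L(M1) ∩ L(M2) ≠ ∅.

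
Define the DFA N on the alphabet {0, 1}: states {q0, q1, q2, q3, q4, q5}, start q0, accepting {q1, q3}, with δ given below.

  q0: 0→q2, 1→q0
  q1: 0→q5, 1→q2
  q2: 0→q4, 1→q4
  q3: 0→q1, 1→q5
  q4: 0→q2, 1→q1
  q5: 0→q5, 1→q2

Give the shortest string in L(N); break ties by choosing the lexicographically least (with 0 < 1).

001

A breadth-first search from q0 reaches an accepting state first via the path q0 → q2 → q4 → q1 on input 001.
No string of length < 3 is accepted (BFS exhausts all shorter strings without reaching an accepting state), and 001 is the lexicographically least accepting string of length 3.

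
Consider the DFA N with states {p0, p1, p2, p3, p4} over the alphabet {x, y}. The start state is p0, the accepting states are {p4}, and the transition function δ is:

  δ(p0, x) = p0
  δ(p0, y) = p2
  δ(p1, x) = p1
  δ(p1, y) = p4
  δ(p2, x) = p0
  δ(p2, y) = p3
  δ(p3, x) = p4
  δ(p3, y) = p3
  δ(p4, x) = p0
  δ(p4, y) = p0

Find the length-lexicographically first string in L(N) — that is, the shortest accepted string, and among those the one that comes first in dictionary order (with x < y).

yyx

A breadth-first search from p0 reaches an accepting state first via the path p0 → p2 → p3 → p4 on input yyx.
No string of length < 3 is accepted (BFS exhausts all shorter strings without reaching an accepting state), and yyx is the lexicographically least accepting string of length 3.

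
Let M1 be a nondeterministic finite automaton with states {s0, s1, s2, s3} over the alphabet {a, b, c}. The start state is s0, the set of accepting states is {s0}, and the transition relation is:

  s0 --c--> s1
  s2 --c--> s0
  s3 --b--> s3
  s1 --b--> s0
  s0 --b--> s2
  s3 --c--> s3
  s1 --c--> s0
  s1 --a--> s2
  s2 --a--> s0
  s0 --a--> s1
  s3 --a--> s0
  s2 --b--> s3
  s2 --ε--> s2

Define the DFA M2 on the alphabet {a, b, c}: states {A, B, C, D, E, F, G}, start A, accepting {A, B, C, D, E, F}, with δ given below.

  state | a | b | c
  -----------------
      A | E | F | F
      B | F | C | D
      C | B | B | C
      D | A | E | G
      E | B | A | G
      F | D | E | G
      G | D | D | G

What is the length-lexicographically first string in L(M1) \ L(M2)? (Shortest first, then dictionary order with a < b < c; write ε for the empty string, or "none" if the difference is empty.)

The string ac is accepted by M1 but not by M2.
No shorter string lies in the difference, and ac is the lexicographically first length-2 string in L(M1) \ L(M2).

ac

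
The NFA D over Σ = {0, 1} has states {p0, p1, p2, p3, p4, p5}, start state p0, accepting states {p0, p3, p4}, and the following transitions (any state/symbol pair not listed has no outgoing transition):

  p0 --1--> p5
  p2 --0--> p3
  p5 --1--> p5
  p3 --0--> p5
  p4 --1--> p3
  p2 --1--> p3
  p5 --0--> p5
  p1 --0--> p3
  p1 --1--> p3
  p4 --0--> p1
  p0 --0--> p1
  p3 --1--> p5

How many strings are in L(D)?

The useful subgraph on states {p0, p1, p3} is acyclic, so L(D) is finite; the longest accepting path visits 3 useful states, giving maximum string length 2.
Counting accepting paths from p0 by length: 1 of length 0, 2 of length 2. Total 3.

3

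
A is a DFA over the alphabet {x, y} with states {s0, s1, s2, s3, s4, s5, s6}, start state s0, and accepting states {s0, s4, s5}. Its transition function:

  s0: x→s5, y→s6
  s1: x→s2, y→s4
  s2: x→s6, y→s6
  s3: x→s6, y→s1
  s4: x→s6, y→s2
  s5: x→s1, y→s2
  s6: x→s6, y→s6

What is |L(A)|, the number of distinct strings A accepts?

3

The useful subgraph on states {s0, s1, s4, s5} is acyclic, so L(A) is finite; the longest accepting path visits 4 useful states, giving maximum string length 3.
Counting accepting paths from s0 by length: 1 of length 0, 1 of length 1, 1 of length 3. Total 3.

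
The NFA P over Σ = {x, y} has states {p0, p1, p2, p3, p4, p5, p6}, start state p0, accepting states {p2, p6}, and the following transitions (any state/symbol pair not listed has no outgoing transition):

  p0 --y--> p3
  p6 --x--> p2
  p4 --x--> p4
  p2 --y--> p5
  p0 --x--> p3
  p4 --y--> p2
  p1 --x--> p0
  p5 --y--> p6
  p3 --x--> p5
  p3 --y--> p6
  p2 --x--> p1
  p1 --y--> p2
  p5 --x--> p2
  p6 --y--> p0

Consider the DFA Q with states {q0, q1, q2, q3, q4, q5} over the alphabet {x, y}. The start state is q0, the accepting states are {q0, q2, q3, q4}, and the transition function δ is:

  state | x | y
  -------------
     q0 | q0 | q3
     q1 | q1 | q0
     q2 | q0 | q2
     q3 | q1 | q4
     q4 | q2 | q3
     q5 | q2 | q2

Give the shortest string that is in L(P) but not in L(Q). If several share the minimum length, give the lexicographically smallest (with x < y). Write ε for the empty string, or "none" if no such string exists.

The string xyx is accepted by P but not by Q.
No shorter string lies in the difference, and xyx is the lexicographically first length-3 string in L(P) \ L(Q).

xyx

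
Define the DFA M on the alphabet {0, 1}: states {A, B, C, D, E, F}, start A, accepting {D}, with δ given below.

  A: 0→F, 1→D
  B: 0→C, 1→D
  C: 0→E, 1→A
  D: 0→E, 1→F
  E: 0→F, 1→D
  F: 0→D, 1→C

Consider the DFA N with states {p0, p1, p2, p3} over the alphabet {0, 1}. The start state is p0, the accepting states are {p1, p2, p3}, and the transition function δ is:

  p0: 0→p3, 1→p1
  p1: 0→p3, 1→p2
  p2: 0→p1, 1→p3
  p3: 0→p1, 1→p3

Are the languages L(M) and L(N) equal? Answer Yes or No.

The string 0 is accepted by N but rejected by M.
So L(M) ≠ L(N).

No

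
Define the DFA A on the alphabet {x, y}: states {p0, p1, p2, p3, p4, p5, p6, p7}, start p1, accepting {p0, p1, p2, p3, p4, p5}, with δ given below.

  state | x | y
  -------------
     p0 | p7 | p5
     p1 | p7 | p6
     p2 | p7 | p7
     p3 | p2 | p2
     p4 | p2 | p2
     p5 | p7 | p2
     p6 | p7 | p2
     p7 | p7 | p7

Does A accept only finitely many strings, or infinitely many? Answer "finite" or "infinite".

The useful states (reachable from p1 and able to reach an accepting state) are {p1, p2, p6}.
Restricted to these states the transition graph has no cycle, so every accepting path has bounded length and L is finite.

finite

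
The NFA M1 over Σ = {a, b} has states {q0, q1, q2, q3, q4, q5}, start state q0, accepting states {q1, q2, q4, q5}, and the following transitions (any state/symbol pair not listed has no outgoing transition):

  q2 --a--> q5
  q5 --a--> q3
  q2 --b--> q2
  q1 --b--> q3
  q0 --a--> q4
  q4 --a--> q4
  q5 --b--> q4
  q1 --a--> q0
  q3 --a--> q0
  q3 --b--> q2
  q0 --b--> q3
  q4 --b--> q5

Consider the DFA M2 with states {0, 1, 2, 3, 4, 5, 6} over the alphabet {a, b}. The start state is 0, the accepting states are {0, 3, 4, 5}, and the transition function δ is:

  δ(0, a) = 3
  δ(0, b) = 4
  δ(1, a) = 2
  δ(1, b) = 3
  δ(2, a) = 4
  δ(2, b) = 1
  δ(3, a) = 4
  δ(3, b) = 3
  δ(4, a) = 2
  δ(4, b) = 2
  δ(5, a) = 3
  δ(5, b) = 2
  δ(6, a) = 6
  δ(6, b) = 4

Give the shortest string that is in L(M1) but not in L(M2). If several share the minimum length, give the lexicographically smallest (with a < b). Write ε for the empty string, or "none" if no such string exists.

bb

The string bb is accepted by M1 but not by M2.
No shorter string lies in the difference, and bb is the lexicographically first length-2 string in L(M1) \ L(M2).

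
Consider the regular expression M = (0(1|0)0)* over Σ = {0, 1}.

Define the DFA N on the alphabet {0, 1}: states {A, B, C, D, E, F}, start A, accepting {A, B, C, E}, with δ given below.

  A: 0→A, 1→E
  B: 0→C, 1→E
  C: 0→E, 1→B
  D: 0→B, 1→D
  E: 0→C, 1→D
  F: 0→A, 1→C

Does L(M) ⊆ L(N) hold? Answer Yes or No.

Yes

Converting the expression M to a DFA (subset construction, then merging equivalent states) gives the minimal DFA with states {m0, m1, m2, m3}, start state m0, accepting states {m0} and transitions m0: 0→m1, 1→m2; m1: 0→m3, 1→m3; m2: 0→m2, 1→m2; m3: 0→m0, 1→m2.
Exploring the product automaton M × N from the start pair (m0, A), following both machines on each input symbol, reaches 16 state pairs: (m0, A), (m1, A), (m2, E), (m3, A), (m3, E), (m2, C), (m2, D), (m0, C), (m2, B), (m1, E), (m3, C), (m3, D), (m0, E), (m0, B), (m1, C), (m3, B).
M accepts in {m0} and N accepts in {A, B, C, E}. The reachable pairs whose M-component is accepting are (m0, A), (m0, C), (m0, E), (m0, B); in each of them the N-component is accepting too, so the product for L(M) \ L(N) (M-component accepting, N-component rejecting) has no reachable accepting pair and the difference is empty.
Hence every string in L(M) is also in L(N).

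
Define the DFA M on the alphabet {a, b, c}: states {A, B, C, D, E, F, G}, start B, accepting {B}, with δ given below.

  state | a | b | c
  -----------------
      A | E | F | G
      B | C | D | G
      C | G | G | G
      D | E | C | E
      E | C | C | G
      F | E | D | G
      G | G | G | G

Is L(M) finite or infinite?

finite

The useful states (reachable from B and able to reach an accepting state) are {B}.
Restricted to these states the transition graph has no cycle, so every accepting path has bounded length and L is finite.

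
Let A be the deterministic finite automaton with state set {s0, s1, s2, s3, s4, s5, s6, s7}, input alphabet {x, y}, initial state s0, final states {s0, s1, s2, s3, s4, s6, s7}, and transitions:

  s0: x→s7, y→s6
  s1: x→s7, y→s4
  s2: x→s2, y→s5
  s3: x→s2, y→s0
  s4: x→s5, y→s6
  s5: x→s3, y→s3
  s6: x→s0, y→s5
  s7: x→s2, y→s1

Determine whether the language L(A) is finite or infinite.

State s0 is reachable from the start and can reach an accepting state, and it lies on the cycle s0 → s6 → s0.
Traversing that cycle any number of times yields accepted strings of unbounded length, so the language is infinite.

infinite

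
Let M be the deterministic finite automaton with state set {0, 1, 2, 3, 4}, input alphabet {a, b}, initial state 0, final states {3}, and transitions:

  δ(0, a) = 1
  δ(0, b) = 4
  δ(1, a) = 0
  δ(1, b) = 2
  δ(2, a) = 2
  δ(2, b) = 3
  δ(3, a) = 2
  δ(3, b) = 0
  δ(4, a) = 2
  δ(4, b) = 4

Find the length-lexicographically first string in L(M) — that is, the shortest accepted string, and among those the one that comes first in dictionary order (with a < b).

abb

A breadth-first search from 0 reaches an accepting state first via the path 0 → 1 → 2 → 3 on input abb.
No string of length < 3 is accepted (BFS exhausts all shorter strings without reaching an accepting state), and abb is the lexicographically least accepting string of length 3.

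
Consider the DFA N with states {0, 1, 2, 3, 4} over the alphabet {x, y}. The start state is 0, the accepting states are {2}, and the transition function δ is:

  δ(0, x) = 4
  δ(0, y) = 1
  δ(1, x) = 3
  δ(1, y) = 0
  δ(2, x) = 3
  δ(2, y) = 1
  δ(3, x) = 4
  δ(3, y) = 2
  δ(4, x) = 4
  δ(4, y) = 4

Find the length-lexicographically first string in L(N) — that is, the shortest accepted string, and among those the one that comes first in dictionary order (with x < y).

yxy

A breadth-first search from 0 reaches an accepting state first via the path 0 → 1 → 3 → 2 on input yxy.
No string of length < 3 is accepted (BFS exhausts all shorter strings without reaching an accepting state), and yxy is the lexicographically least accepting string of length 3.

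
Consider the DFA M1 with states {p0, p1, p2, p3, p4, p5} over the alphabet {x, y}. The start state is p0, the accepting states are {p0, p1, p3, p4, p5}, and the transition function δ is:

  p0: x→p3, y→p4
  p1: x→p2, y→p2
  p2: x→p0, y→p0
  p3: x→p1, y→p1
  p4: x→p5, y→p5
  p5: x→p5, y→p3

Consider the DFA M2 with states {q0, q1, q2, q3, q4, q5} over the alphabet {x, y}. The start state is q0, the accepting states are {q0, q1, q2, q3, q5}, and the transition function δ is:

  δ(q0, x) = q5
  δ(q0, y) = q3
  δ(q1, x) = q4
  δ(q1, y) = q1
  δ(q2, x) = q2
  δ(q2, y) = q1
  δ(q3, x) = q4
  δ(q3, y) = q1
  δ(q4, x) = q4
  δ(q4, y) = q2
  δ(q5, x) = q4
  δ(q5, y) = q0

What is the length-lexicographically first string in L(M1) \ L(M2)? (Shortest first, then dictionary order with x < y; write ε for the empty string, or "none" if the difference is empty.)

The string xx is accepted by M1 but not by M2.
No shorter string lies in the difference, and xx is the lexicographically first length-2 string in L(M1) \ L(M2).

xx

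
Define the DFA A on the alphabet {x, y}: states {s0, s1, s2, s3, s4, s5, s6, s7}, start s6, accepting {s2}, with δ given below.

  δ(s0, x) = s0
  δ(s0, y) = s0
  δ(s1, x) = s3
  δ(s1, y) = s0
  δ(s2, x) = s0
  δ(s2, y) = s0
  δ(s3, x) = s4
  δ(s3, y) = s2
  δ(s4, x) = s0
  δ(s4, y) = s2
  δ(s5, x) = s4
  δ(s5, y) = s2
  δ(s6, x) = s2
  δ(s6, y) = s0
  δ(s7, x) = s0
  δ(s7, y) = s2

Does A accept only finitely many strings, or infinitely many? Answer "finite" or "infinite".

The useful states (reachable from s6 and able to reach an accepting state) are {s2, s6}.
Restricted to these states the transition graph has no cycle, so every accepting path has bounded length and L is finite.

finite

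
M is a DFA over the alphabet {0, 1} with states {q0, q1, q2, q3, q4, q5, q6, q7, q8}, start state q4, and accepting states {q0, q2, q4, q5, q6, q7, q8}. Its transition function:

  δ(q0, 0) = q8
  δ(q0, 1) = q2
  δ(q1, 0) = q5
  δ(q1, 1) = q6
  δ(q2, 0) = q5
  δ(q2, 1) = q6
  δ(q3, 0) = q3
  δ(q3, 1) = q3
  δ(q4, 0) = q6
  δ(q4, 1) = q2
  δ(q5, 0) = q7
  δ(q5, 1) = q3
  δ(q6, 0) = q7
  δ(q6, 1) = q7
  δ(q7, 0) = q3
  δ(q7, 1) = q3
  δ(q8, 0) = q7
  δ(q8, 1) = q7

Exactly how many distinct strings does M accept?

10

The useful subgraph on states {q2, q4, q5, q6, q7} is acyclic, so L(M) is finite; the longest accepting path visits 4 useful states, giving maximum string length 3.
Counting accepting paths from q4 by length: 1 of length 0, 2 of length 1, 4 of length 2, 3 of length 3. Total 10.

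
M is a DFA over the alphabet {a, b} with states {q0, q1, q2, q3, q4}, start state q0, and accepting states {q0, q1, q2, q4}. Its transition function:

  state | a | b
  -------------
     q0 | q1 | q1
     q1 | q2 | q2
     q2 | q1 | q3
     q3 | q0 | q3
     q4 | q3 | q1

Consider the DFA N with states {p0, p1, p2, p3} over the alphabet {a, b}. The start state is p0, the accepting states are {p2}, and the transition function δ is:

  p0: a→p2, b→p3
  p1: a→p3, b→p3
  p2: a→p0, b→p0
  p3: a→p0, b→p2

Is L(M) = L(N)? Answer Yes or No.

No

The empty string ε is accepted by M but rejected by N.
So L(M) ≠ L(N).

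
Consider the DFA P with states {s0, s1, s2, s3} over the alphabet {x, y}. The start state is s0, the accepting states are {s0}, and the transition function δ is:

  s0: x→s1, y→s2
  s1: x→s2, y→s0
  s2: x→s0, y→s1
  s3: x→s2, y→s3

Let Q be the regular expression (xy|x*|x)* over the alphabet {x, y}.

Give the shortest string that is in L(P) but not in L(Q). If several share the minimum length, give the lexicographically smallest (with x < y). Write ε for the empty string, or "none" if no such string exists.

yx

The string yx is accepted by P but not by Q.
No shorter string lies in the difference, and yx is the lexicographically first length-2 string in L(P) \ L(Q).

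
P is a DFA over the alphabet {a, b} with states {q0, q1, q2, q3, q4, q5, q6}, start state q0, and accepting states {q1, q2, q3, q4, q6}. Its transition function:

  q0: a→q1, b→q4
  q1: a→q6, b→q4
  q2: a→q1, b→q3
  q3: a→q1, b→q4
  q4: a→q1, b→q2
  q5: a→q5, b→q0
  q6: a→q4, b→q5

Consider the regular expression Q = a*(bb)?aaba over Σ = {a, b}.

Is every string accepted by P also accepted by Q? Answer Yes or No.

No

The string a is in L(P) but not in L(Q).
So L(P) ⊄ L(Q).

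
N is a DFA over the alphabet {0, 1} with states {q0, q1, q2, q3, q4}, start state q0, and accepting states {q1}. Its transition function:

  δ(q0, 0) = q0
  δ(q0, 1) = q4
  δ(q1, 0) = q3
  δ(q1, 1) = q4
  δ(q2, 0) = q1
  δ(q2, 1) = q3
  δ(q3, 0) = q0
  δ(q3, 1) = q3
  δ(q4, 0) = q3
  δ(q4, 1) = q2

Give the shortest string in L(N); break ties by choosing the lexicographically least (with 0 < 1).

110

A breadth-first search from q0 reaches an accepting state first via the path q0 → q4 → q2 → q1 on input 110.
No string of length < 3 is accepted (BFS exhausts all shorter strings without reaching an accepting state), and 110 is the lexicographically least accepting string of length 3.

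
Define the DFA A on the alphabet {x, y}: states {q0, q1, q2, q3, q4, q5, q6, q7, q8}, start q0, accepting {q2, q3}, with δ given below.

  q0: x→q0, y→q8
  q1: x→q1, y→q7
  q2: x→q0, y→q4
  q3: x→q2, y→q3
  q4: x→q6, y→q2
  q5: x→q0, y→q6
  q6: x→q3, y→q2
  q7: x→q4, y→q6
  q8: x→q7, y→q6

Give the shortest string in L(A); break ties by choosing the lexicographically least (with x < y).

yyx

A breadth-first search from q0 reaches an accepting state first via the path q0 → q8 → q6 → q3 on input yyx.
No string of length < 3 is accepted (BFS exhausts all shorter strings without reaching an accepting state), and yyx is the lexicographically least accepting string of length 3.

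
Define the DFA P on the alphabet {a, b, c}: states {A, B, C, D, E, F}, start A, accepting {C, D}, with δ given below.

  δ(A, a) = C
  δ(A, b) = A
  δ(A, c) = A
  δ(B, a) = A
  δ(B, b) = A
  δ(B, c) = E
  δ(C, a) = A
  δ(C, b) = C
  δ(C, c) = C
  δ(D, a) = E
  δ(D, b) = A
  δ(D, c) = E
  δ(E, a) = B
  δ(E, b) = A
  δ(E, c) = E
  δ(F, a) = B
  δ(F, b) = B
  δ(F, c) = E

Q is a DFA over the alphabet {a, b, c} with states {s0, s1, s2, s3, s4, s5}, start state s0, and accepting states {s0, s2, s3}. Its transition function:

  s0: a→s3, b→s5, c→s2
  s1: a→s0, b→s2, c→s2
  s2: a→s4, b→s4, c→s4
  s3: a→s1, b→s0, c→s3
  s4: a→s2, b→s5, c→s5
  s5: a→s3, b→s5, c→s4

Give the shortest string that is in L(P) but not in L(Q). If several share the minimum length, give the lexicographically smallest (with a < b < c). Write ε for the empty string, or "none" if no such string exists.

The string ca is accepted by P but not by Q.
No shorter string lies in the difference, and ca is the lexicographically first length-2 string in L(P) \ L(Q).

ca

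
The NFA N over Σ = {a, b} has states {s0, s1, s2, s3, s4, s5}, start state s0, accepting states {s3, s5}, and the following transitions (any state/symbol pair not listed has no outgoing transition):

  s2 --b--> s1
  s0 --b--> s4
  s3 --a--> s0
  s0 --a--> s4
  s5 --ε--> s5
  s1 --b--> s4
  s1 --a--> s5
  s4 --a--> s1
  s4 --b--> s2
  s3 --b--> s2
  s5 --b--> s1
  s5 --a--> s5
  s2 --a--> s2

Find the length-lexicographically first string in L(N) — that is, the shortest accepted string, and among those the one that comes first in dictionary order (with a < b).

aaa

A breadth-first search from s0 reaches an accepting state first via the path s0 → s4 → s1 → s5 on input aaa.
No string of length < 3 is accepted (BFS exhausts all shorter strings without reaching an accepting state), and aaa is the lexicographically least accepting string of length 3.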